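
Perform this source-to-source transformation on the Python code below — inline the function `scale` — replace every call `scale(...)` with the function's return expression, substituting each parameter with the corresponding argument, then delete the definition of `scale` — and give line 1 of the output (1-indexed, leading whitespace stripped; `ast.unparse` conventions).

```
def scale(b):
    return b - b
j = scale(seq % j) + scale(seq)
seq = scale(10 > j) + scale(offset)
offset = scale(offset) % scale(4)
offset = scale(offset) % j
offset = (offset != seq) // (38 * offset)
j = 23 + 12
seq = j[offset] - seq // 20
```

Transformed code:
j = seq % j - seq % j + (seq - seq)
seq = (10 > j) - (10 > j) + (offset - offset)
offset = (offset - offset) % (4 - 4)
offset = (offset - offset) % j
offset = (offset != seq) // (38 * offset)
j = 23 + 12
seq = j[offset] - seq // 20

j = seq % j - seq % j + (seq - seq)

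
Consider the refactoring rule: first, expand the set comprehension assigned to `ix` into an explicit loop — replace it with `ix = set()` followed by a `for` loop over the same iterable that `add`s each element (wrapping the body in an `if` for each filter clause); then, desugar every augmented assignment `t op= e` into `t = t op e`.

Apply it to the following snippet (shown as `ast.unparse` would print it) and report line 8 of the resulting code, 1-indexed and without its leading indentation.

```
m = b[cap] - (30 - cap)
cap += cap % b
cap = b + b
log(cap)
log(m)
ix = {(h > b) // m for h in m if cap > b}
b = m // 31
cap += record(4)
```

if cap > b:

Transformed code:
m = b[cap] - (30 - cap)
cap = cap + cap % b
cap = b + b
log(cap)
log(m)
ix = set()
for h in m:
    if cap > b:
        ix.add((h > b) // m)
b = m // 31
cap = cap + record(4)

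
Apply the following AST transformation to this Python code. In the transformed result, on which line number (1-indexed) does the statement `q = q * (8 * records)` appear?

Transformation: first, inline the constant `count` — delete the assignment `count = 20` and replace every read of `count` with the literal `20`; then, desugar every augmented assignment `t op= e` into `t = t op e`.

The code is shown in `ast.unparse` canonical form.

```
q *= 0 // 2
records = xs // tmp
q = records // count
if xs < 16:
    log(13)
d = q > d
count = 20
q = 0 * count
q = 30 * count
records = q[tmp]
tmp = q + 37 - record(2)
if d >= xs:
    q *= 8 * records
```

12

Transformed code:
q = q * (0 // 2)
records = xs // tmp
q = records // 20
if xs < 16:
    log(13)
d = q > d
q = 0 * 20
q = 30 * 20
records = q[tmp]
tmp = q + 37 - record(2)
if d >= xs:
    q = q * (8 * records)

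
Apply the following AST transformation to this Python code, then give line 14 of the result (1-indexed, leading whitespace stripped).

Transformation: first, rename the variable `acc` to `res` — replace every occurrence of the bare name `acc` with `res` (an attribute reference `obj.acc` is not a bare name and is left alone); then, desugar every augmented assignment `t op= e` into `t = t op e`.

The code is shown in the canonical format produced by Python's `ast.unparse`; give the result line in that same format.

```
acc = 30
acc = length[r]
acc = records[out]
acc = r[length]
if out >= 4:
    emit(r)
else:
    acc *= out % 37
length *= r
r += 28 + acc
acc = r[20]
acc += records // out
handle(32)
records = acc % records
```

Transformed code:
res = 30
res = length[r]
res = records[out]
res = r[length]
if out >= 4:
    emit(r)
else:
    res = res * (out % 37)
length = length * r
r = r + (28 + res)
res = r[20]
res = res + records // out
handle(32)
records = res % records

records = res % records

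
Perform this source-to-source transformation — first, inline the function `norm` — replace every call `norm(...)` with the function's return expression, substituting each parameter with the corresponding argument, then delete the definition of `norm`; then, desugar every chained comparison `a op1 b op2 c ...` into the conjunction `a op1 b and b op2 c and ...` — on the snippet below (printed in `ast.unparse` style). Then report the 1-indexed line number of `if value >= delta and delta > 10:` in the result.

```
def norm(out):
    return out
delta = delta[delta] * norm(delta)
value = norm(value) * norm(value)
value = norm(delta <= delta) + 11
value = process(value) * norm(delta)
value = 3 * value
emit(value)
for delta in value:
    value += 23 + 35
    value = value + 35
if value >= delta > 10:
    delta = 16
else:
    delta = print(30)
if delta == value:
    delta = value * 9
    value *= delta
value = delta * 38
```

10

Transformed code:
delta = delta[delta] * delta
value = value * value
value = (delta <= delta) + 11
value = process(value) * delta
value = 3 * value
emit(value)
for delta in value:
    value += 23 + 35
    value = value + 35
if value >= delta and delta > 10:
    delta = 16
else:
    delta = print(30)
if delta == value:
    delta = value * 9
    value *= delta
value = delta * 38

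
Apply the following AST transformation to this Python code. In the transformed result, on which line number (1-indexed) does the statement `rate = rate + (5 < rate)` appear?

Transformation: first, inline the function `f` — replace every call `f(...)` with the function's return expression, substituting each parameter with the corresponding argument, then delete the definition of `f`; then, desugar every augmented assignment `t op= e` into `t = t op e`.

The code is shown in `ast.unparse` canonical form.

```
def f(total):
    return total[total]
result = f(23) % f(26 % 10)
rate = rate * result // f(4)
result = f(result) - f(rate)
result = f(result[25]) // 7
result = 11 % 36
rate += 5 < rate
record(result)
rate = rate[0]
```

Transformed code:
result = 23[23] % (26 % 10)[26 % 10]
rate = rate * result // 4[4]
result = result[result] - rate[rate]
result = result[25][result[25]] // 7
result = 11 % 36
rate = rate + (5 < rate)
record(result)
rate = rate[0]

6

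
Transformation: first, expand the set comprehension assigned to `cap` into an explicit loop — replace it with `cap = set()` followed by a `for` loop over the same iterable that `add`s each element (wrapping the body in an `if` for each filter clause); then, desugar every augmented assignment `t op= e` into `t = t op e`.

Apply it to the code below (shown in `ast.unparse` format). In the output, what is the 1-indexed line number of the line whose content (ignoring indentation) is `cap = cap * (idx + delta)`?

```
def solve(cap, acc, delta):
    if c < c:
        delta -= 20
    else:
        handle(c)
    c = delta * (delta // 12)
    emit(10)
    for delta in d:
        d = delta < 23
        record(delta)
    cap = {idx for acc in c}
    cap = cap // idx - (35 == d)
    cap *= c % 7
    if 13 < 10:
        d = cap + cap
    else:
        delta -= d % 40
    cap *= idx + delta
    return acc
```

Transformed code:
def solve(cap, acc, delta):
    if c < c:
        delta = delta - 20
    else:
        handle(c)
    c = delta * (delta // 12)
    emit(10)
    for delta in d:
        d = delta < 23
        record(delta)
    cap = set()
    for acc in c:
        cap.add(idx)
    cap = cap // idx - (35 == d)
    cap = cap * (c % 7)
    if 13 < 10:
        d = cap + cap
    else:
        delta = delta - d % 40
    cap = cap * (idx + delta)
    return acc

20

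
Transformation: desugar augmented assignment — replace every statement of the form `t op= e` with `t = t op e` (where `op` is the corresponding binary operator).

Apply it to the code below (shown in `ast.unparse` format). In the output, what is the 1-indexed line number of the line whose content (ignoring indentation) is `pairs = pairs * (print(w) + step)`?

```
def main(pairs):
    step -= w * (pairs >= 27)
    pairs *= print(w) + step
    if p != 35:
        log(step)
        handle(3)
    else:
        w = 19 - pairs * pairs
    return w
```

Transformed code:
def main(pairs):
    step = step - w * (pairs >= 27)
    pairs = pairs * (print(w) + step)
    if p != 35:
        log(step)
        handle(3)
    else:
        w = 19 - pairs * pairs
    return w

3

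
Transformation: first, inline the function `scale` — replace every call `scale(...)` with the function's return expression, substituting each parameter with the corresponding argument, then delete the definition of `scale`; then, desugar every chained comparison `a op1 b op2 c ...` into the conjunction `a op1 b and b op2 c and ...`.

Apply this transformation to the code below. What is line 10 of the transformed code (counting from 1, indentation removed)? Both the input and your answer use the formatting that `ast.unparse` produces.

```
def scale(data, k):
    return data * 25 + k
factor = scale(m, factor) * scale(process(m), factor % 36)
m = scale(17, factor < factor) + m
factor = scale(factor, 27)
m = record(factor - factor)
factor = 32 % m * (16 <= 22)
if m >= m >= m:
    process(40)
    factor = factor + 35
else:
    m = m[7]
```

m = m[7]

Transformed code:
factor = (m * 25 + factor) * (process(m) * 25 + factor % 36)
m = 17 * 25 + (factor < factor) + m
factor = factor * 25 + 27
m = record(factor - factor)
factor = 32 % m * (16 <= 22)
if m >= m and m >= m:
    process(40)
    factor = factor + 35
else:
    m = m[7]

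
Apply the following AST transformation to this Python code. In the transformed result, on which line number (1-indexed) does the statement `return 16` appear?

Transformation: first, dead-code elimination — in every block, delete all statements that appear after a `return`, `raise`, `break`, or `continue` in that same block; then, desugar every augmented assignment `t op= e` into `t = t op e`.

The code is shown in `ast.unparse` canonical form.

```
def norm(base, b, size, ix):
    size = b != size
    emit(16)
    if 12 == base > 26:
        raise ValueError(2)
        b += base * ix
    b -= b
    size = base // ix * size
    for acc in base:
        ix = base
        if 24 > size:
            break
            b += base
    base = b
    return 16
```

Transformed code:
def norm(base, b, size, ix):
    size = b != size
    emit(16)
    if 12 == base > 26:
        raise ValueError(2)
    b = b - b
    size = base // ix * size
    for acc in base:
        ix = base
        if 24 > size:
            break
    base = b
    return 16

13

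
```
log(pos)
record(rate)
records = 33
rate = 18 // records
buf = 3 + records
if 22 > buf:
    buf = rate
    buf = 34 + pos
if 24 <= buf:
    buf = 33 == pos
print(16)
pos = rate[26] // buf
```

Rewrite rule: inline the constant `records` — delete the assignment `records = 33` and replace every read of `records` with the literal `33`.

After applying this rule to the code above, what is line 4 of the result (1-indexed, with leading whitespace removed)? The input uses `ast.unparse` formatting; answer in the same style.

Transformed code:
log(pos)
record(rate)
rate = 18 // 33
buf = 3 + 33
if 22 > buf:
    buf = rate
    buf = 34 + pos
if 24 <= buf:
    buf = 33 == pos
print(16)
pos = rate[26] // buf

buf = 3 + 33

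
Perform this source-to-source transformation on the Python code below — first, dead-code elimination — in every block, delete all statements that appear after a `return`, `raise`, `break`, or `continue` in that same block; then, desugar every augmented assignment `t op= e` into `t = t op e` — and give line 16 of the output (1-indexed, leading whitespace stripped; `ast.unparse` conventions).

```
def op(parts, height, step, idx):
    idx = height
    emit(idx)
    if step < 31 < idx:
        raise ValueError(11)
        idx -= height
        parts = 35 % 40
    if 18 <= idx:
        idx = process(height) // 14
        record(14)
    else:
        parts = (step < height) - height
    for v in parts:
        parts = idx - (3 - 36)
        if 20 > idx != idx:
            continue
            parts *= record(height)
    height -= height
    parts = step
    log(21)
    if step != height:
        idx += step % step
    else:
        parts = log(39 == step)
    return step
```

Transformed code:
def op(parts, height, step, idx):
    idx = height
    emit(idx)
    if step < 31 < idx:
        raise ValueError(11)
    if 18 <= idx:
        idx = process(height) // 14
        record(14)
    else:
        parts = (step < height) - height
    for v in parts:
        parts = idx - (3 - 36)
        if 20 > idx != idx:
            continue
    height = height - height
    parts = step
    log(21)
    if step != height:
        idx = idx + step % step
    else:
        parts = log(39 == step)
    return step

parts = step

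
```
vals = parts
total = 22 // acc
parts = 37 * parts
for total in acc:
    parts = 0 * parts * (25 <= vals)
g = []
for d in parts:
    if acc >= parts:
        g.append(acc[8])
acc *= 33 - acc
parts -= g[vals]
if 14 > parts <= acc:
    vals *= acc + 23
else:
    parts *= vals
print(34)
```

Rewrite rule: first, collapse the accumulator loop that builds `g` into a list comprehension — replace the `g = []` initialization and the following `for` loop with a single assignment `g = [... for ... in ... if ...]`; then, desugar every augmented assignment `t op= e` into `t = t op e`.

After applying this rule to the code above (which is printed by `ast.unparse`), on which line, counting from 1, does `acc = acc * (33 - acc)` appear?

Transformed code:
vals = parts
total = 22 // acc
parts = 37 * parts
for total in acc:
    parts = 0 * parts * (25 <= vals)
g = [acc[8] for d in parts if acc >= parts]
acc = acc * (33 - acc)
parts = parts - g[vals]
if 14 > parts <= acc:
    vals = vals * (acc + 23)
else:
    parts = parts * vals
print(34)

7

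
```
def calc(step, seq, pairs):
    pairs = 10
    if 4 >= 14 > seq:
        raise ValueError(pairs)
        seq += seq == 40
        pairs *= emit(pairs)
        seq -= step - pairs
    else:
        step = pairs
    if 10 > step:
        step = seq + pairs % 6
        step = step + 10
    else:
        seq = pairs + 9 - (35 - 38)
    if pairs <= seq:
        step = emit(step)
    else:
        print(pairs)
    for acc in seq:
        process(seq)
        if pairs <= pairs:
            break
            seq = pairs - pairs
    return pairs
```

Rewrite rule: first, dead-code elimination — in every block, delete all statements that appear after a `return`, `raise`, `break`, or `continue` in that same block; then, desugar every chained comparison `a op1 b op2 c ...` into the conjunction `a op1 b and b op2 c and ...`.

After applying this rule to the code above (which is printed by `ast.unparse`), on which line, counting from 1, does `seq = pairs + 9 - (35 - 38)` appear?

Transformed code:
def calc(step, seq, pairs):
    pairs = 10
    if 4 >= 14 and 14 > seq:
        raise ValueError(pairs)
    else:
        step = pairs
    if 10 > step:
        step = seq + pairs % 6
        step = step + 10
    else:
        seq = pairs + 9 - (35 - 38)
    if pairs <= seq:
        step = emit(step)
    else:
        print(pairs)
    for acc in seq:
        process(seq)
        if pairs <= pairs:
            break
    return pairs

11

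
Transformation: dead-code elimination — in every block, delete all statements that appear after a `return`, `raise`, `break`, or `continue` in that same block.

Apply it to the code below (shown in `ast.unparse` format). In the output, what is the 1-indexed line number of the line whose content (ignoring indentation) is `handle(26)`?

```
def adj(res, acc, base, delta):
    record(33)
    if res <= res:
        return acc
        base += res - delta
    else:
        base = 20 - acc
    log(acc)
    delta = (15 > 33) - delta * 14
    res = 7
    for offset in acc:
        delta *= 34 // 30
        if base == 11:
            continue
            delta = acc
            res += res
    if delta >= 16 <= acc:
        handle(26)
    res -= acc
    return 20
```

15

Transformed code:
def adj(res, acc, base, delta):
    record(33)
    if res <= res:
        return acc
    else:
        base = 20 - acc
    log(acc)
    delta = (15 > 33) - delta * 14
    res = 7
    for offset in acc:
        delta *= 34 // 30
        if base == 11:
            continue
    if delta >= 16 <= acc:
        handle(26)
    res -= acc
    return 20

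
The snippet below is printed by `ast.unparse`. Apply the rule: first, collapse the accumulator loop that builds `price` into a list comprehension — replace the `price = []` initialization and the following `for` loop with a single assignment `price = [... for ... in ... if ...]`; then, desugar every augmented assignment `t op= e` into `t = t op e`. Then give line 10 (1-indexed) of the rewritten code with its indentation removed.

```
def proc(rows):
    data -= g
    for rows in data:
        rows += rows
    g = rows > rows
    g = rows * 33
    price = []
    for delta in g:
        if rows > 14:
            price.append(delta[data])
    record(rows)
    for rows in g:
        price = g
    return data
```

price = g

Transformed code:
def proc(rows):
    data = data - g
    for rows in data:
        rows = rows + rows
    g = rows > rows
    g = rows * 33
    price = [delta[data] for delta in g if rows > 14]
    record(rows)
    for rows in g:
        price = g
    return data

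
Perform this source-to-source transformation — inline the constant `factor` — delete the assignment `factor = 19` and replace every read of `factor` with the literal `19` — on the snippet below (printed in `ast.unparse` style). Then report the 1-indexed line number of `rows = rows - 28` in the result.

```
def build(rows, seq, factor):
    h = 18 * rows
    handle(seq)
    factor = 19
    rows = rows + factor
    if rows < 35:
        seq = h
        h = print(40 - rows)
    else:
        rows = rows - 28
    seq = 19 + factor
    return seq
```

Transformed code:
def build(rows, seq, factor):
    h = 18 * rows
    handle(seq)
    rows = rows + 19
    if rows < 35:
        seq = h
        h = print(40 - rows)
    else:
        rows = rows - 28
    seq = 19 + 19
    return seq

9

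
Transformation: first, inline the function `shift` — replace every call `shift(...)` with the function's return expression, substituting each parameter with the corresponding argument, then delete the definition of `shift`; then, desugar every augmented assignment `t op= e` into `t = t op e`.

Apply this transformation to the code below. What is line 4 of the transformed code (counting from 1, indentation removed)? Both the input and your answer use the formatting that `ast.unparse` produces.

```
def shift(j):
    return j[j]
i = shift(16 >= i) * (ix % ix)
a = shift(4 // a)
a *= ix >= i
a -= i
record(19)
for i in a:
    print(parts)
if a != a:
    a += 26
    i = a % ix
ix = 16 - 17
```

a = a - i

Transformed code:
i = (16 >= i)[16 >= i] * (ix % ix)
a = (4 // a)[4 // a]
a = a * (ix >= i)
a = a - i
record(19)
for i in a:
    print(parts)
if a != a:
    a = a + 26
    i = a % ix
ix = 16 - 17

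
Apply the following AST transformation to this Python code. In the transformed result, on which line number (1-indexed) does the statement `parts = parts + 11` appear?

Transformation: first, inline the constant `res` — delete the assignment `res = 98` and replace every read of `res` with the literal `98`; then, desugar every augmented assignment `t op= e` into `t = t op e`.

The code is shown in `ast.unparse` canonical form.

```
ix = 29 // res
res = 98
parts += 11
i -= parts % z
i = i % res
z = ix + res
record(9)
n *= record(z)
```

Transformed code:
ix = 29 // 98
parts = parts + 11
i = i - parts % z
i = i % 98
z = ix + 98
record(9)
n = n * record(z)

2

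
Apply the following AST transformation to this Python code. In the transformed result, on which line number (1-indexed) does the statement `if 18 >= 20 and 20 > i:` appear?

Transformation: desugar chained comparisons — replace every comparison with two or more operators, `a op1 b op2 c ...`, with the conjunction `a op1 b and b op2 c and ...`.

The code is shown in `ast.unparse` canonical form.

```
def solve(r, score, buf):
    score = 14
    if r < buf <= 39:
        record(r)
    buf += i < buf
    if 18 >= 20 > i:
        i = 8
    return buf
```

6

Transformed code:
def solve(r, score, buf):
    score = 14
    if r < buf and buf <= 39:
        record(r)
    buf += i < buf
    if 18 >= 20 and 20 > i:
        i = 8
    return buf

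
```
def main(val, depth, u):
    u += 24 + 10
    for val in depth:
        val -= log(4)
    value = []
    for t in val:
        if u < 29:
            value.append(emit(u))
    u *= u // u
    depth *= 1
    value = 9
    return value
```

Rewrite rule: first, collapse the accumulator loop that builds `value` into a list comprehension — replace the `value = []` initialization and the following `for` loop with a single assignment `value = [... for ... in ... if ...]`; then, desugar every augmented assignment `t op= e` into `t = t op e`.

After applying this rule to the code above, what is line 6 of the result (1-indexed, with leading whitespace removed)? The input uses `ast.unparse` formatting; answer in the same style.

u = u * (u // u)

Transformed code:
def main(val, depth, u):
    u = u + (24 + 10)
    for val in depth:
        val = val - log(4)
    value = [emit(u) for t in val if u < 29]
    u = u * (u // u)
    depth = depth * 1
    value = 9
    return value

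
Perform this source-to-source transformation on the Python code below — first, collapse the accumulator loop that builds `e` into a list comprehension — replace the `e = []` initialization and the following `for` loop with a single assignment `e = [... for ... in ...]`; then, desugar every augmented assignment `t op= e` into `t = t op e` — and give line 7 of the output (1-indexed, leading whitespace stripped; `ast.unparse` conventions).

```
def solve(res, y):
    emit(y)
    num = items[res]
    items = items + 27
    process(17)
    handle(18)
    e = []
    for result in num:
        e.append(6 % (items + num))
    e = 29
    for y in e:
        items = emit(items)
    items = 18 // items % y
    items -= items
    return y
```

Transformed code:
def solve(res, y):
    emit(y)
    num = items[res]
    items = items + 27
    process(17)
    handle(18)
    e = [6 % (items + num) for result in num]
    e = 29
    for y in e:
        items = emit(items)
    items = 18 // items % y
    items = items - items
    return y

e = [6 % (items + num) for result in num]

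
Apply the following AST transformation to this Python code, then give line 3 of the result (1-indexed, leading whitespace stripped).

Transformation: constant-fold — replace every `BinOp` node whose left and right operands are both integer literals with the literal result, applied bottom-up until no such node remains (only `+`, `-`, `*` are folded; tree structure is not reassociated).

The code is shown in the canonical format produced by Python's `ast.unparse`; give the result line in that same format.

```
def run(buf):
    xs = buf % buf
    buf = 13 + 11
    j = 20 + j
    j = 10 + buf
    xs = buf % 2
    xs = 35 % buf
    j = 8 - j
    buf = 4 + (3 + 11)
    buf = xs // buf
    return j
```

buf = 24

Transformed code:
def run(buf):
    xs = buf % buf
    buf = 24
    j = 20 + j
    j = 10 + buf
    xs = buf % 2
    xs = 35 % buf
    j = 8 - j
    buf = 18
    buf = xs // buf
    return j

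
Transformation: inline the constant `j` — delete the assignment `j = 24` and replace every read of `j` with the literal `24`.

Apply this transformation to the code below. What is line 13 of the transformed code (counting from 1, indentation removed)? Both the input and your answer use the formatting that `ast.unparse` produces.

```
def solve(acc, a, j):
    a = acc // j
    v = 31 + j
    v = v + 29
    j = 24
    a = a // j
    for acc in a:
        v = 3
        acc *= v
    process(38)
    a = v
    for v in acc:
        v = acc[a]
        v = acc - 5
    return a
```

Transformed code:
def solve(acc, a, j):
    a = acc // 24
    v = 31 + 24
    v = v + 29
    a = a // 24
    for acc in a:
        v = 3
        acc *= v
    process(38)
    a = v
    for v in acc:
        v = acc[a]
        v = acc - 5
    return a

v = acc - 5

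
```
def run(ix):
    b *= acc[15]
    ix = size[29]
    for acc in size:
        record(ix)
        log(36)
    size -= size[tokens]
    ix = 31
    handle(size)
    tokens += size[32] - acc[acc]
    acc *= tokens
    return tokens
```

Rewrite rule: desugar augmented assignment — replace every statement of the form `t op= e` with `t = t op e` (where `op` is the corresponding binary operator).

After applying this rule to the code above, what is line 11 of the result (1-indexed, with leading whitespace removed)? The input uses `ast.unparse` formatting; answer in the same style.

acc = acc * tokens

Transformed code:
def run(ix):
    b = b * acc[15]
    ix = size[29]
    for acc in size:
        record(ix)
        log(36)
    size = size - size[tokens]
    ix = 31
    handle(size)
    tokens = tokens + (size[32] - acc[acc])
    acc = acc * tokens
    return tokens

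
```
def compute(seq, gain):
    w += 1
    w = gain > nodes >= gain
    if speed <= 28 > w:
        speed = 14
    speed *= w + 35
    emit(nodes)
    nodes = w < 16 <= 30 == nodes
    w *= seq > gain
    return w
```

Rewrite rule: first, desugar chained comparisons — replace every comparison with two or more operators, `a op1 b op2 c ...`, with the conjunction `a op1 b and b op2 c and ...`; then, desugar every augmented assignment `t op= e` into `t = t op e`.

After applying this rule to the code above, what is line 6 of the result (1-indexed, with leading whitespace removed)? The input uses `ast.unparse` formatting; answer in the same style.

speed = speed * (w + 35)

Transformed code:
def compute(seq, gain):
    w = w + 1
    w = gain > nodes and nodes >= gain
    if speed <= 28 and 28 > w:
        speed = 14
    speed = speed * (w + 35)
    emit(nodes)
    nodes = w < 16 and 16 <= 30 and (30 == nodes)
    w = w * (seq > gain)
    return w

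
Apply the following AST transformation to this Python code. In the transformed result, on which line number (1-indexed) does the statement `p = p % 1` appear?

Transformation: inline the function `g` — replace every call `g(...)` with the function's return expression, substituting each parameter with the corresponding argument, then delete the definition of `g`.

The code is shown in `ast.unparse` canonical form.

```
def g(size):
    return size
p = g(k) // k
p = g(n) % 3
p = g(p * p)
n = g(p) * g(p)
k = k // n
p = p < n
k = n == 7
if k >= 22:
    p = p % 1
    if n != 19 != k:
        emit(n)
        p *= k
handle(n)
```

9

Transformed code:
p = k // k
p = n % 3
p = p * p
n = p * p
k = k // n
p = p < n
k = n == 7
if k >= 22:
    p = p % 1
    if n != 19 != k:
        emit(n)
        p *= k
handle(n)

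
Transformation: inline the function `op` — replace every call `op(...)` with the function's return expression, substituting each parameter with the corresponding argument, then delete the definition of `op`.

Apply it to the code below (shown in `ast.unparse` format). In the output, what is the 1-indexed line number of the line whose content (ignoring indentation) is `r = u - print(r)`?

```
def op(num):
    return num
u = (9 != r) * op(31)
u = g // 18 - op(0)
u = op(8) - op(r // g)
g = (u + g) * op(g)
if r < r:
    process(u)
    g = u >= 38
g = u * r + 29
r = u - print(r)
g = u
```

9

Transformed code:
u = (9 != r) * 31
u = g // 18 - 0
u = 8 - r // g
g = (u + g) * g
if r < r:
    process(u)
    g = u >= 38
g = u * r + 29
r = u - print(r)
g = u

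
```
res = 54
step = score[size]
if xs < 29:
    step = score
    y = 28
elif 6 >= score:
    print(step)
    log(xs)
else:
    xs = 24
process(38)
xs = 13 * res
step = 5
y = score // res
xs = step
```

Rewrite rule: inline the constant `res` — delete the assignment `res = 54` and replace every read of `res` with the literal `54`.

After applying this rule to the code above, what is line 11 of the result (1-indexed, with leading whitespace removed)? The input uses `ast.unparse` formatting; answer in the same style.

xs = 13 * 54

Transformed code:
step = score[size]
if xs < 29:
    step = score
    y = 28
elif 6 >= score:
    print(step)
    log(xs)
else:
    xs = 24
process(38)
xs = 13 * 54
step = 5
y = score // 54
xs = step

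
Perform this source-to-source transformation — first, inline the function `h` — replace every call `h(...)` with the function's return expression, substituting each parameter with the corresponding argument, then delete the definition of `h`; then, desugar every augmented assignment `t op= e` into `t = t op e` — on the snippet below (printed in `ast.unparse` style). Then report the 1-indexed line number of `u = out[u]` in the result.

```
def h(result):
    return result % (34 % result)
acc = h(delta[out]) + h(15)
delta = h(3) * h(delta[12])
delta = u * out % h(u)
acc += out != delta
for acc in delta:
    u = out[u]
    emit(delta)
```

6

Transformed code:
acc = delta[out] % (34 % delta[out]) + 15 % (34 % 15)
delta = 3 % (34 % 3) * (delta[12] % (34 % delta[12]))
delta = u * out % (u % (34 % u))
acc = acc + (out != delta)
for acc in delta:
    u = out[u]
    emit(delta)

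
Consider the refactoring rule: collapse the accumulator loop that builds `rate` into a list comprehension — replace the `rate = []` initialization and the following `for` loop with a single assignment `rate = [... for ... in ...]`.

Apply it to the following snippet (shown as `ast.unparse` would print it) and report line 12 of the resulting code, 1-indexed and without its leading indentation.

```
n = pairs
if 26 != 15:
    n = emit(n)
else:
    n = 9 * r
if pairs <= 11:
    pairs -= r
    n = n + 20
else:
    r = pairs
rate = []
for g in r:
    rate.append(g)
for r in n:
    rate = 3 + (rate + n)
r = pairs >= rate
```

for r in n:

Transformed code:
n = pairs
if 26 != 15:
    n = emit(n)
else:
    n = 9 * r
if pairs <= 11:
    pairs -= r
    n = n + 20
else:
    r = pairs
rate = [g for g in r]
for r in n:
    rate = 3 + (rate + n)
r = pairs >= rate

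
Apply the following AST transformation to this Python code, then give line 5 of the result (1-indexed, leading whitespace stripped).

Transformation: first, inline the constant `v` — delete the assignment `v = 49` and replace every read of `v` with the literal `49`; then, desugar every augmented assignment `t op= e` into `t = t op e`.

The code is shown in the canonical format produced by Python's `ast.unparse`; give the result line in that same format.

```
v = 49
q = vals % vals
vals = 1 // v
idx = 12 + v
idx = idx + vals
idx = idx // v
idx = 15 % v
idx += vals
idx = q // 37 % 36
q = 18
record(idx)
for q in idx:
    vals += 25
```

Transformed code:
q = vals % vals
vals = 1 // 49
idx = 12 + 49
idx = idx + vals
idx = idx // 49
idx = 15 % 49
idx = idx + vals
idx = q // 37 % 36
q = 18
record(idx)
for q in idx:
    vals = vals + 25

idx = idx // 49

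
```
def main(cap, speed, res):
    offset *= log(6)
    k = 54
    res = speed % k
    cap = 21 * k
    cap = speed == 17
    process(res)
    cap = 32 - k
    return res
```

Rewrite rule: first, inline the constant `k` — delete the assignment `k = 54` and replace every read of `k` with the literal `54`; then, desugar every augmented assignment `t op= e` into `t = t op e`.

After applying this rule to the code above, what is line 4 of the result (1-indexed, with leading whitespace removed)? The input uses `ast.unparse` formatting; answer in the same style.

cap = 21 * 54

Transformed code:
def main(cap, speed, res):
    offset = offset * log(6)
    res = speed % 54
    cap = 21 * 54
    cap = speed == 17
    process(res)
    cap = 32 - 54
    return res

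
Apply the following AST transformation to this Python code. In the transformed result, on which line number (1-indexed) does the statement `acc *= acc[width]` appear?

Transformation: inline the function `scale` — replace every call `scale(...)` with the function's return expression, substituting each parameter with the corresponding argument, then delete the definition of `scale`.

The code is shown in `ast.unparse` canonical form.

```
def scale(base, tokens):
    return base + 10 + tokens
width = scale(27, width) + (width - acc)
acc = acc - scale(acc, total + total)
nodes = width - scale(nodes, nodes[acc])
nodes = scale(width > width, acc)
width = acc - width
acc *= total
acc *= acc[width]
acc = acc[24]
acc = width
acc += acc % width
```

Transformed code:
width = 27 + 10 + width + (width - acc)
acc = acc - (acc + 10 + (total + total))
nodes = width - (nodes + 10 + nodes[acc])
nodes = (width > width) + 10 + acc
width = acc - width
acc *= total
acc *= acc[width]
acc = acc[24]
acc = width
acc += acc % width

7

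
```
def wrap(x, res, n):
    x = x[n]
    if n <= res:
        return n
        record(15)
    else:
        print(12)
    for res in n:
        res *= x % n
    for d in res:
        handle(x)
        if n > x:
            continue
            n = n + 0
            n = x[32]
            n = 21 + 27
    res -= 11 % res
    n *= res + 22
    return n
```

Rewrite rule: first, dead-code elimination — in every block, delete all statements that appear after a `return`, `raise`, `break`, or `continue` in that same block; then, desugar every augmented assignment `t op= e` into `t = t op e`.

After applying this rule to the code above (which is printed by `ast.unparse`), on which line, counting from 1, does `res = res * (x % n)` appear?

8

Transformed code:
def wrap(x, res, n):
    x = x[n]
    if n <= res:
        return n
    else:
        print(12)
    for res in n:
        res = res * (x % n)
    for d in res:
        handle(x)
        if n > x:
            continue
    res = res - 11 % res
    n = n * (res + 22)
    return n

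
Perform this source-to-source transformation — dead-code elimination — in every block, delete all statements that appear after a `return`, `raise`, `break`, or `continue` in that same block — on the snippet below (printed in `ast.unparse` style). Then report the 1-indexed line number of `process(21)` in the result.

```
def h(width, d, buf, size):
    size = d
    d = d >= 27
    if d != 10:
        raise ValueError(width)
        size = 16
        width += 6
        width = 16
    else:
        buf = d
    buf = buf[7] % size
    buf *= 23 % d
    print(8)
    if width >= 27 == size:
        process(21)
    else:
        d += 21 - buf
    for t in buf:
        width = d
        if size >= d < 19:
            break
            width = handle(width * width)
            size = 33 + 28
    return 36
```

Transformed code:
def h(width, d, buf, size):
    size = d
    d = d >= 27
    if d != 10:
        raise ValueError(width)
    else:
        buf = d
    buf = buf[7] % size
    buf *= 23 % d
    print(8)
    if width >= 27 == size:
        process(21)
    else:
        d += 21 - buf
    for t in buf:
        width = d
        if size >= d < 19:
            break
    return 36

12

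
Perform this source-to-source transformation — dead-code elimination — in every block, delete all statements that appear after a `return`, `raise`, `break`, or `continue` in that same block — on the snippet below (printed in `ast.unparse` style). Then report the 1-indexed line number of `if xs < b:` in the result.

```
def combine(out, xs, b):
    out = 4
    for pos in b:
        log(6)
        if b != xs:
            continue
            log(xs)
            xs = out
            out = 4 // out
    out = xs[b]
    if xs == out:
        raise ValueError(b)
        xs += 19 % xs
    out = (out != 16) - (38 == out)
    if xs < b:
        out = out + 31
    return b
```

Transformed code:
def combine(out, xs, b):
    out = 4
    for pos in b:
        log(6)
        if b != xs:
            continue
    out = xs[b]
    if xs == out:
        raise ValueError(b)
    out = (out != 16) - (38 == out)
    if xs < b:
        out = out + 31
    return b

11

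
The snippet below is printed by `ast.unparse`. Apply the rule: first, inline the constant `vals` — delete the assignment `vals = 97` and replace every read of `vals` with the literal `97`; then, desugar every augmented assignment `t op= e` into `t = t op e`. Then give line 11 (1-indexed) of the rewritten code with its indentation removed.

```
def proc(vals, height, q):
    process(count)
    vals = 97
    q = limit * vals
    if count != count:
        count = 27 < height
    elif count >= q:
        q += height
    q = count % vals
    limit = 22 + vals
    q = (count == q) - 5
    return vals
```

return 97

Transformed code:
def proc(vals, height, q):
    process(count)
    q = limit * 97
    if count != count:
        count = 27 < height
    elif count >= q:
        q = q + height
    q = count % 97
    limit = 22 + 97
    q = (count == q) - 5
    return 97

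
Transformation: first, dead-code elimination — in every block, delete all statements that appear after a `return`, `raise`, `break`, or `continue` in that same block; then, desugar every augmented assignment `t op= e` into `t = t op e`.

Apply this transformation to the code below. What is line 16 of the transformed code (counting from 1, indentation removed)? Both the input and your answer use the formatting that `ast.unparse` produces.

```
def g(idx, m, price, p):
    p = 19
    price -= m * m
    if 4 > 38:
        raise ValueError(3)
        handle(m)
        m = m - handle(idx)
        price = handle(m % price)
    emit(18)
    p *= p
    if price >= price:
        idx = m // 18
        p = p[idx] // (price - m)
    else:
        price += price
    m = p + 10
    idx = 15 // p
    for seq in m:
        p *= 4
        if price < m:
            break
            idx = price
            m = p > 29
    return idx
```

Transformed code:
def g(idx, m, price, p):
    p = 19
    price = price - m * m
    if 4 > 38:
        raise ValueError(3)
    emit(18)
    p = p * p
    if price >= price:
        idx = m // 18
        p = p[idx] // (price - m)
    else:
        price = price + price
    m = p + 10
    idx = 15 // p
    for seq in m:
        p = p * 4
        if price < m:
            break
    return idx

p = p * 4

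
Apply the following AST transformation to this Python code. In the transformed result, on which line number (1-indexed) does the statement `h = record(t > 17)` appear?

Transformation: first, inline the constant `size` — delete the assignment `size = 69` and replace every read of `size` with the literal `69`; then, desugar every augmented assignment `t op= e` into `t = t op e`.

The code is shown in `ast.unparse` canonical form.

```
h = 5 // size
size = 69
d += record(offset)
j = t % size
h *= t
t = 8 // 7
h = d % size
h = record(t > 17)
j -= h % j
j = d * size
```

Transformed code:
h = 5 // 69
d = d + record(offset)
j = t % 69
h = h * t
t = 8 // 7
h = d % 69
h = record(t > 17)
j = j - h % j
j = d * 69

7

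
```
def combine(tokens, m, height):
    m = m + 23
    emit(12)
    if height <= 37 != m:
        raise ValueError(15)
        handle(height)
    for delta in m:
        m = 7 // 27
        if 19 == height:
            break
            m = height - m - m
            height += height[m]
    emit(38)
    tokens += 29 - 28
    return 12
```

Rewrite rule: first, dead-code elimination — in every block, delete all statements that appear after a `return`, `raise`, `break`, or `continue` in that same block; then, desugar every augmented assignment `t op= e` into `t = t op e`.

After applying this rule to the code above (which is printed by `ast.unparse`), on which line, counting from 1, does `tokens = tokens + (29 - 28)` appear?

11

Transformed code:
def combine(tokens, m, height):
    m = m + 23
    emit(12)
    if height <= 37 != m:
        raise ValueError(15)
    for delta in m:
        m = 7 // 27
        if 19 == height:
            break
    emit(38)
    tokens = tokens + (29 - 28)
    return 12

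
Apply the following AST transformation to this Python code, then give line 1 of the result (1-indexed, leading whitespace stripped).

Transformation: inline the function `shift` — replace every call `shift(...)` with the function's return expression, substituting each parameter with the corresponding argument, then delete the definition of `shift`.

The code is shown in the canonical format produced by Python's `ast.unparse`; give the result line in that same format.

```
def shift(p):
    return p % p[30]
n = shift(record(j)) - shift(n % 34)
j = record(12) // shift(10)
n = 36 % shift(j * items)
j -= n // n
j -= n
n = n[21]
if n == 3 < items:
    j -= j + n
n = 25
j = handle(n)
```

Transformed code:
n = record(j) % record(j)[30] - n % 34 % (n % 34)[30]
j = record(12) // (10 % 10[30])
n = 36 % (j * items % (j * items)[30])
j -= n // n
j -= n
n = n[21]
if n == 3 < items:
    j -= j + n
n = 25
j = handle(n)

n = record(j) % record(j)[30] - n % 34 % (n % 34)[30]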